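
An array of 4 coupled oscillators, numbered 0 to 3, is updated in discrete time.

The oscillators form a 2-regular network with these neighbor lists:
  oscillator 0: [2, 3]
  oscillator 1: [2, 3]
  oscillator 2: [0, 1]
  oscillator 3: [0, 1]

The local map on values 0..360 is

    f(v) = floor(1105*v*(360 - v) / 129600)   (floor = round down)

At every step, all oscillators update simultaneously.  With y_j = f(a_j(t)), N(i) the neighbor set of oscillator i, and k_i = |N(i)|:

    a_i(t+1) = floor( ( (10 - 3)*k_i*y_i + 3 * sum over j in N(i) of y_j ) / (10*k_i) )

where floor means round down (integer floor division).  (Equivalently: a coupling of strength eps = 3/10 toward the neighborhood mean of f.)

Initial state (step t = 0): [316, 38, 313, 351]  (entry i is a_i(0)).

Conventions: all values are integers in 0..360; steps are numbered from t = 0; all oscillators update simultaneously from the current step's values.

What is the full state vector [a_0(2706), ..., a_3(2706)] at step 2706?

Answer: [213, 213, 213, 213]
Key observation: The state at step 11, [266, 266, 266, 266], reappears at step 13: the system is in a cycle of period 2 from step 11 on.  Therefore the state at step 2706 equals the state at step 11 + ((2706 - 11) mod 2) = 12, which is [213, 213, 213, 213].

Derivation:
t=0: [316, 38, 313, 351]
t=1: [105, 95, 120, 51]
t=2: [216, 206, 237, 160]
t=3: [263, 267, 253, 270]
t=4: [217, 213, 225, 209]
t=5: [263, 265, 260, 267]
t=6: [216, 214, 219, 212]
t=7: [265, 265, 263, 266]
t=8: [214, 214, 216, 213]
t=9: [265, 265, 265, 266]
t=10: [213, 213, 214, 213]
t=11: [266, 266, 266, 266]
t=12: [213, 213, 213, 213]
t=13: [266, 266, 266, 266]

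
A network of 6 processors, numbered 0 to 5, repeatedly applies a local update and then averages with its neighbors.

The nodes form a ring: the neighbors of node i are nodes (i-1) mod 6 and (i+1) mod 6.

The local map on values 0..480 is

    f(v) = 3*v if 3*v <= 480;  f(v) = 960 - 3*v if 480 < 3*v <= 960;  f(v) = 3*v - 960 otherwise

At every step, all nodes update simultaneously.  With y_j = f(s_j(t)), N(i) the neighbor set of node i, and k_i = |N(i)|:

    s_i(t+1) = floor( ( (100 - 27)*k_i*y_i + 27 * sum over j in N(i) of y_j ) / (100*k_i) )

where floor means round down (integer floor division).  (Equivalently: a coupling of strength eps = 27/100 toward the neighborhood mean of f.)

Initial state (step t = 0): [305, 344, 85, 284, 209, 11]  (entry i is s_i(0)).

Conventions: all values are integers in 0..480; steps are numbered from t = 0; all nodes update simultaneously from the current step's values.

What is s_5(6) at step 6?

Simulating step by step:
t=0: [305, 344, 85, 284, 209, 11]
t=1: [47, 93, 210, 158, 262, 75]
t=2: [170, 267, 342, 414, 221, 206]
t=3: [396, 185, 107, 254, 301, 350]
t=4: [233, 369, 315, 195, 80, 104]
t=5: [252, 144, 81, 308, 267, 295]
t=6: [217, 375, 240, 80, 131, 103]

Answer: s_5(6) = 103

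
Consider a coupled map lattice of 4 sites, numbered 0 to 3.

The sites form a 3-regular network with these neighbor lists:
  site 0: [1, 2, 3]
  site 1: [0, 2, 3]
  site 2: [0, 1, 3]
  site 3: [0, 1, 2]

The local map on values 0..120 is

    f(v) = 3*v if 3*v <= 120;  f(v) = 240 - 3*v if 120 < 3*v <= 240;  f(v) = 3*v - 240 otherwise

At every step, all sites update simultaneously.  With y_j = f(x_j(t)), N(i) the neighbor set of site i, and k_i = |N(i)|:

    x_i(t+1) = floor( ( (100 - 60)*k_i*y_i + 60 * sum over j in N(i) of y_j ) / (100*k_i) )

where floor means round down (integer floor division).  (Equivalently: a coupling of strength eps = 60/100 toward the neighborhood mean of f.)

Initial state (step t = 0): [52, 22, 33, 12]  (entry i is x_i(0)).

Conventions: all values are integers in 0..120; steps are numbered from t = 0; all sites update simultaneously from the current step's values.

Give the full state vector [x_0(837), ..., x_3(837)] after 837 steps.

Simulating step by step:
t=0: [52, 22, 33, 12]
t=1: [73, 70, 76, 64]
t=2: [26, 28, 24, 31]
t=3: [81, 82, 79, 84]
t=4: [5, 6, 5, 7]
t=5: [16, 17, 16, 18]
t=6: [49, 50, 49, 51]
t=7: [91, 90, 91, 90]
t=8: [31, 31, 31, 31]
t=9: [93, 93, 93, 93]
t=10: [39, 39, 39, 39]
t=11: [117, 117, 117, 117]
t=12: [111, 111, 111, 111]
t=13: [93, 93, 93, 93]

Answer: [93, 93, 93, 93]
Key observation: The state at step 9, [93, 93, 93, 93], reappears at step 13: the system is in a cycle of period 4 from step 9 on.  Therefore the state at step 837 equals the state at step 9 + ((837 - 9) mod 4) = 9, which is [93, 93, 93, 93].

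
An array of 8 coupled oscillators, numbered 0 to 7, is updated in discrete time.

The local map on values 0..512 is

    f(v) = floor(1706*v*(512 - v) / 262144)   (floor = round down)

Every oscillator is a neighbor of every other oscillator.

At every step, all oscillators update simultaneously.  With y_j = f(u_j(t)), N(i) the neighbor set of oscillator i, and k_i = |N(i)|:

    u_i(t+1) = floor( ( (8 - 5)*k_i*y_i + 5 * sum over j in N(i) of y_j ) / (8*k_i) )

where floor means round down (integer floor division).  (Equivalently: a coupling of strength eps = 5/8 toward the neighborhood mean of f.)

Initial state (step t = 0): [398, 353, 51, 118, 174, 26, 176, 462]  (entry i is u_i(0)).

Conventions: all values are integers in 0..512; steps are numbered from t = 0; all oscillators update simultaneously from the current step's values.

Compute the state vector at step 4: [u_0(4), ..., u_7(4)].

Answer: [426, 426, 426, 426, 426, 426, 426, 426]

Derivation:
t=0: [398, 353, 51, 118, 174, 26, 176, 462]
t=1: [272, 292, 232, 274, 297, 212, 298, 231]
t=2: [420, 418, 419, 420, 417, 417, 417, 419]
t=3: [253, 254, 253, 253, 255, 255, 255, 253]
t=4: [426, 426, 426, 426, 426, 426, 426, 426]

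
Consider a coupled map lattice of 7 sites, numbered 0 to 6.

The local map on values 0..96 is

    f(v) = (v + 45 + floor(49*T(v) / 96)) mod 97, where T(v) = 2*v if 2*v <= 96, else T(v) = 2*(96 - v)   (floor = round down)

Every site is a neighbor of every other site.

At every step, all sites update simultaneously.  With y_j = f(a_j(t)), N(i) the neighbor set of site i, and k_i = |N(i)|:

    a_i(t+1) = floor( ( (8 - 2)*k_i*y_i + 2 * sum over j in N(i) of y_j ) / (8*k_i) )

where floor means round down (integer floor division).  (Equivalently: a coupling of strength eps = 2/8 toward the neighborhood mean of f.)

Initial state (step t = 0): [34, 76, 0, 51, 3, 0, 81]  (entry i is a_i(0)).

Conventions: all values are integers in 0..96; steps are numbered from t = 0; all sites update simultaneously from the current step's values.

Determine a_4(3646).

Simulating step by step:
t=0: [34, 76, 0, 51, 3, 0, 81]
t=1: [23, 43, 43, 43, 48, 43, 43]
t=2: [77, 36, 36, 36, 44, 36, 36]
t=3: [38, 21, 21, 21, 33, 21, 21]
t=4: [36, 81, 81, 81, 29, 81, 81]
t=5: [24, 41, 41, 41, 14, 41, 41]
t=6: [79, 34, 34, 34, 64, 34, 34]
t=7: [38, 18, 18, 18, 38, 18, 18]
t=8: [35, 76, 76, 76, 35, 76, 76]
t=9: [23, 41, 41, 41, 23, 41, 41]
t=10: [78, 35, 35, 35, 78, 35, 35]
t=11: [38, 20, 20, 20, 38, 20, 20]
t=12: [36, 79, 79, 79, 36, 79, 79]
t=13: [25, 42, 42, 42, 25, 42, 42]
t=14: [81, 37, 37, 37, 81, 37, 37]
t=15: [39, 23, 23, 23, 39, 23, 23]
t=16: [39, 85, 85, 85, 39, 85, 85]
t=17: [29, 42, 42, 42, 29, 42, 42]
t=18: [11, 29, 29, 29, 11, 29, 29]
t=19: [54, 11, 11, 11, 54, 11, 11]
t=20: [48, 65, 65, 65, 48, 65, 65]
t=21: [44, 44, 44, 44, 44, 44, 44]
t=22: [36, 36, 36, 36, 36, 36, 36]
t=23: [20, 20, 20, 20, 20, 20, 20]
t=24: [85, 85, 85, 85, 85, 85, 85]
t=25: [44, 44, 44, 44, 44, 44, 44]

Answer: a_4(3646) = 36
Key observation: The state at step 21, [44, 44, 44, 44, 44, 44, 44], reappears at step 25: the system is in a cycle of period 4 from step 21 on.  Therefore the state at step 3646 equals the state at step 21 + ((3646 - 21) mod 4) = 22, which is [36, 36, 36, 36, 36, 36, 36].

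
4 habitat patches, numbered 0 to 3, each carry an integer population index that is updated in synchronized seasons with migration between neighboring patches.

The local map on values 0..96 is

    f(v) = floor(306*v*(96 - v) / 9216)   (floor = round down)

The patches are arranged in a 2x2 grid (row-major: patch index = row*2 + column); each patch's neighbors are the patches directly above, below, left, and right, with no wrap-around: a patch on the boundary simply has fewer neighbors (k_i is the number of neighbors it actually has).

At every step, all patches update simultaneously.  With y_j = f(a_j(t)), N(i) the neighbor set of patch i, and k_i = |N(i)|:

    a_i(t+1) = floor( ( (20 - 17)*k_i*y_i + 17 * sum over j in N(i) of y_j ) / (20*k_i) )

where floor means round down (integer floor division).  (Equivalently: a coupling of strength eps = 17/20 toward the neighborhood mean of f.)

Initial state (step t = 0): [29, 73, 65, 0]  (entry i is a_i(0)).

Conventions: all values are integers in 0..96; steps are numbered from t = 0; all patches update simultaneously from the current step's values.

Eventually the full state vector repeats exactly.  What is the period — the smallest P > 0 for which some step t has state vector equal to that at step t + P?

Answer: 2
Key observation: The state at step 8, [75, 75, 75, 75], reappears at step 10 — and no state repeats earlier — so the cycle the system enters has period 2.

Derivation:
t=0: [29, 73, 65, 0]
t=1: [61, 35, 37, 51]
t=2: [70, 72, 72, 71]
t=3: [57, 58, 58, 57]
t=4: [73, 73, 73, 73]
t=5: [55, 55, 55, 55]
t=6: [74, 74, 74, 74]
t=7: [54, 54, 54, 54]
t=8: [75, 75, 75, 75]
t=9: [52, 52, 52, 52]
t=10: [75, 75, 75, 75]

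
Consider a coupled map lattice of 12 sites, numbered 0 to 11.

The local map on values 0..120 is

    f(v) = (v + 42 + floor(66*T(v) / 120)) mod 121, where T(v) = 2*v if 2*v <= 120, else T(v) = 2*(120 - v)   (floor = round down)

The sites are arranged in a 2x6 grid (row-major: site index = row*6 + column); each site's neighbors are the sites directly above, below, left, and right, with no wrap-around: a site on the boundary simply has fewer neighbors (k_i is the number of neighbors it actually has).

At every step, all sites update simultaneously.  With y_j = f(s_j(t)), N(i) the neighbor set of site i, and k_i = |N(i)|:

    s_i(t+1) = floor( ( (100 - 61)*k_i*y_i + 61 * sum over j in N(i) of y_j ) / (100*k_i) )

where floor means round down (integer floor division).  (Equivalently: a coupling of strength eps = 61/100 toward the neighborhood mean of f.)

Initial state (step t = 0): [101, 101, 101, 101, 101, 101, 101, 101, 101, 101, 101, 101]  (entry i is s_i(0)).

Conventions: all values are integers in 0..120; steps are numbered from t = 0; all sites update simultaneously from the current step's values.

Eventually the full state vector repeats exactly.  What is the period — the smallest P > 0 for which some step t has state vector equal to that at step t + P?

Answer: 3
Key observation: The state at step 13, [45, 45, 45, 45, 45, 45, 45, 45, 45, 45, 45, 45], reappears at step 16 — and no state repeats earlier — so the cycle the system enters has period 3.

Derivation:
t=0: [101, 101, 101, 101, 101, 101, 101, 101, 101, 101, 101, 101]
t=1: [42, 42, 42, 42, 42, 42, 42, 42, 42, 42, 42, 42]
t=2: [9, 9, 9, 9, 9, 9, 9, 9, 9, 9, 9, 9]
t=3: [60, 60, 60, 60, 60, 60, 60, 60, 60, 60, 60, 60]
t=4: [47, 47, 47, 47, 47, 47, 47, 47, 47, 47, 47, 47]
t=5: [19, 19, 19, 19, 19, 19, 19, 19, 19, 19, 19, 19]
t=6: [81, 81, 81, 81, 81, 81, 81, 81, 81, 81, 81, 81]
t=7: [44, 44, 44, 44, 44, 44, 44, 44, 44, 44, 44, 44]
t=8: [13, 13, 13, 13, 13, 13, 13, 13, 13, 13, 13, 13]
t=9: [69, 69, 69, 69, 69, 69, 69, 69, 69, 69, 69, 69]
t=10: [46, 46, 46, 46, 46, 46, 46, 46, 46, 46, 46, 46]
t=11: [17, 17, 17, 17, 17, 17, 17, 17, 17, 17, 17, 17]
t=12: [77, 77, 77, 77, 77, 77, 77, 77, 77, 77, 77, 77]
t=13: [45, 45, 45, 45, 45, 45, 45, 45, 45, 45, 45, 45]
t=14: [15, 15, 15, 15, 15, 15, 15, 15, 15, 15, 15, 15]
t=15: [73, 73, 73, 73, 73, 73, 73, 73, 73, 73, 73, 73]
t=16: [45, 45, 45, 45, 45, 45, 45, 45, 45, 45, 45, 45]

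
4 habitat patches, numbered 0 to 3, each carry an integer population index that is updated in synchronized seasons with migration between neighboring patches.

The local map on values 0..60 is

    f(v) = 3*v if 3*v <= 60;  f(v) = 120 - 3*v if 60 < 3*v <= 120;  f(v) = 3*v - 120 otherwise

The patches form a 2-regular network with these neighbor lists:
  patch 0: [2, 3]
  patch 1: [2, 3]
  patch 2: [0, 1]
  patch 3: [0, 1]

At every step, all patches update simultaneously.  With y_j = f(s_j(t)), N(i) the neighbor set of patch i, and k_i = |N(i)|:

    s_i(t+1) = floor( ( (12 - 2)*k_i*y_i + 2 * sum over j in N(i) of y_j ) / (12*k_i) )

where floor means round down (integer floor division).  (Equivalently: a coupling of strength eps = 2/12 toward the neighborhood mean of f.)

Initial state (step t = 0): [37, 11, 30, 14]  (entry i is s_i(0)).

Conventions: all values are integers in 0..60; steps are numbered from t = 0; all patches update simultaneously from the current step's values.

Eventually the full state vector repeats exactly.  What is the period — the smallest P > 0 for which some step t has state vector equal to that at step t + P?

Simulating step by step:
t=0: [37, 11, 30, 14]
t=1: [13, 33, 28, 38]
t=2: [36, 21, 35, 10]
t=3: [13, 51, 18, 30]
t=4: [39, 34, 51, 31]
t=5: [7, 20, 29, 24]
t=6: [24, 56, 34, 46]
t=7: [43, 43, 23, 23]
t=8: [16, 16, 44, 44]
t=9: [42, 42, 18, 18]
t=10: [14, 14, 46, 46]
t=11: [38, 38, 22, 22]
t=12: [14, 14, 46, 46]

Answer: 2
Key observation: The state at step 10, [14, 14, 46, 46], reappears at step 12 — and no state repeats earlier — so the cycle the system enters has period 2.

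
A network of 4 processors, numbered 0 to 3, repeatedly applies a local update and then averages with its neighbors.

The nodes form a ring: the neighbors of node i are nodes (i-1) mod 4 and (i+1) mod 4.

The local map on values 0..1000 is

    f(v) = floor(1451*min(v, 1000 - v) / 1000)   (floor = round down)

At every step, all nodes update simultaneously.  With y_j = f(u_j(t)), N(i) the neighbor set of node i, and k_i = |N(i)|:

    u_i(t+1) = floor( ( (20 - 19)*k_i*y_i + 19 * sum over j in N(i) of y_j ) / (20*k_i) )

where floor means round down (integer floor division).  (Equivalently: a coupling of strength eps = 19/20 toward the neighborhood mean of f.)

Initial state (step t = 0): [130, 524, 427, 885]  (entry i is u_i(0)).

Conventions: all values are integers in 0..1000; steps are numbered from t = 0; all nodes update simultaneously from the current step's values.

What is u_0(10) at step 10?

Answer: u_0(10) = 638

Derivation:
t=0: [130, 524, 427, 885]
t=1: [416, 417, 437, 391]
t=2: [586, 617, 588, 615]
t=3: [558, 596, 558, 596]
t=4: [588, 638, 588, 638]
t=5: [528, 593, 528, 593]
t=6: [594, 679, 594, 679]
t=7: [471, 582, 471, 582]
t=8: [609, 679, 609, 679]
t=9: [470, 561, 470, 561]
t=10: [638, 678, 638, 678]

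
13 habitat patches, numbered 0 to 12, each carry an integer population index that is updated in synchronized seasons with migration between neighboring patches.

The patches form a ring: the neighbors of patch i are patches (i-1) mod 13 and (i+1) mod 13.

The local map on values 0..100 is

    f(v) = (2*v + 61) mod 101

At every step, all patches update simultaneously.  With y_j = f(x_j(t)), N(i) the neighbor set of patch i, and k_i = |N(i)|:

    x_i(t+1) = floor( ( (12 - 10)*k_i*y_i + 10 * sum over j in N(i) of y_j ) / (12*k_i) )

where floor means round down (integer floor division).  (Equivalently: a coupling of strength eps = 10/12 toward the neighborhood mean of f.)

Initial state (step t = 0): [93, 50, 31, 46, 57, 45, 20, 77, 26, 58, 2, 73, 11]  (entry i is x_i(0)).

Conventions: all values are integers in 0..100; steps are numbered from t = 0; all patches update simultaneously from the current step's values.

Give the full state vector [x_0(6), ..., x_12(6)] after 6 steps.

Simulating step by step:
t=0: [93, 50, 31, 46, 57, 45, 20, 77, 26, 58, 2, 73, 11]
t=1: [67, 37, 50, 48, 54, 39, 26, 7, 39, 44, 44, 62, 34]
t=2: [41, 69, 47, 62, 50, 39, 49, 33, 57, 43, 63, 45, 78]
t=3: [54, 56, 84, 61, 60, 55, 36, 59, 42, 74, 54, 50, 40]
t=4: [58, 51, 68, 58, 76, 58, 67, 44, 42, 47, 39, 55, 60]
t=5: [71, 82, 73, 57, 65, 56, 67, 65, 49, 43, 58, 60, 74]
t=6: [12, 6, 41, 51, 75, 88, 83, 78, 66, 63, 65, 47, 34]

Answer: [12, 6, 41, 51, 75, 88, 83, 78, 66, 63, 65, 47, 34]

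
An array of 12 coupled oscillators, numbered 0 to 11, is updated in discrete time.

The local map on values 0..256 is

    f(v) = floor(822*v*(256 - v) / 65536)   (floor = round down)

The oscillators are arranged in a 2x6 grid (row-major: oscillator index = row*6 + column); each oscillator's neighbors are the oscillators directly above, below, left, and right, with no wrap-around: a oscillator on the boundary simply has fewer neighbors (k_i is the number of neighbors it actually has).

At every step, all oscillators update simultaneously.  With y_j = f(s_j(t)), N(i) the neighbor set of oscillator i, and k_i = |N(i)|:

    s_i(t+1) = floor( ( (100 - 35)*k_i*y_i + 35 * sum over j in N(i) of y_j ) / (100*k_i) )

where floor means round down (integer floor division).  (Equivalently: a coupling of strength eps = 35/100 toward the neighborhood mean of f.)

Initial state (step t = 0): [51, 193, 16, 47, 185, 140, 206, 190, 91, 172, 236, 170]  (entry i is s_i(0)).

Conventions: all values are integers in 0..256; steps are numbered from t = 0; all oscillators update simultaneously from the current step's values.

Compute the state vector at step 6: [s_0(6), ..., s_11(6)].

Simulating step by step:
t=0: [51, 193, 16, 47, 185, 140, 206, 190, 91, 172, 236, 170]
t=1: [134, 138, 85, 125, 151, 192, 134, 156, 167, 160, 99, 164]
t=2: [204, 200, 187, 199, 193, 167, 203, 196, 187, 193, 193, 183]
t=3: [134, 142, 156, 146, 154, 176, 136, 146, 158, 151, 153, 167]
t=4: [204, 202, 196, 199, 195, 181, 203, 200, 195, 197, 195, 186]
t=5: [133, 137, 145, 143, 150, 165, 134, 139, 147, 145, 150, 161]
t=6: [204, 203, 201, 201, 198, 190, 204, 203, 200, 200, 198, 191]

Answer: [204, 203, 201, 201, 198, 190, 204, 203, 200, 200, 198, 191]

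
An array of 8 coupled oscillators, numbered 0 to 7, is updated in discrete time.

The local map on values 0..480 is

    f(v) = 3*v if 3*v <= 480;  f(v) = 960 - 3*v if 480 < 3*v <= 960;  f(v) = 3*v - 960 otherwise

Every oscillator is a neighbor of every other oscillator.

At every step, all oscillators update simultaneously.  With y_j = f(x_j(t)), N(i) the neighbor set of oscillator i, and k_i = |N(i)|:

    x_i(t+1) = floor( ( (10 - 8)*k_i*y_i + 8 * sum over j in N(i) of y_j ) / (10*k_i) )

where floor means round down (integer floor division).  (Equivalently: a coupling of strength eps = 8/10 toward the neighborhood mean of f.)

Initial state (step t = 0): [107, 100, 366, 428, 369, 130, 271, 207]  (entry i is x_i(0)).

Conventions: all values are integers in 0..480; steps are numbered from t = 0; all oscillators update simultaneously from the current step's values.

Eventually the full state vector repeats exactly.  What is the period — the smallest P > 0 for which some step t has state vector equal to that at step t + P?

Answer: 4
Key observation: The state at step 5, [180, 180, 180, 180, 180, 180, 180, 180], reappears at step 9 — and no state repeats earlier — so the cycle the system enters has period 4.

Derivation:
t=0: [107, 100, 366, 428, 369, 130, 271, 207]
t=1: [268, 266, 252, 268, 253, 274, 253, 269]
t=2: [170, 170, 174, 170, 173, 168, 173, 169]
t=3: [447, 447, 446, 447, 446, 448, 446, 447]
t=4: [380, 380, 380, 380, 380, 380, 380, 380]
t=5: [180, 180, 180, 180, 180, 180, 180, 180]
t=6: [420, 420, 420, 420, 420, 420, 420, 420]
t=7: [300, 300, 300, 300, 300, 300, 300, 300]
t=8: [60, 60, 60, 60, 60, 60, 60, 60]
t=9: [180, 180, 180, 180, 180, 180, 180, 180]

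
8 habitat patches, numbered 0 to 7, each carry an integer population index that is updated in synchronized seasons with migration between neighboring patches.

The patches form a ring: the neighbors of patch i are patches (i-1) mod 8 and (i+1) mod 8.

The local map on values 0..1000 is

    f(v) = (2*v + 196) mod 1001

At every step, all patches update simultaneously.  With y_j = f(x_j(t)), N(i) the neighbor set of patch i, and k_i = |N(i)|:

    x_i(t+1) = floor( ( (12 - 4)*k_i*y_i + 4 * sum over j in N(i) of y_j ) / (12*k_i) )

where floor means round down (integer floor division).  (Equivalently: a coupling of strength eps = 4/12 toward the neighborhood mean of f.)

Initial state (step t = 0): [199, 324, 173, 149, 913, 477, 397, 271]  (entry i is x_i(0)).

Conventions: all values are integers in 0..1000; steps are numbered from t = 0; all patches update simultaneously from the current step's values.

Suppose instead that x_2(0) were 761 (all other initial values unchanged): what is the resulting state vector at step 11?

Answer: [713, 884, 673, 267, 375, 411, 536, 610]
Key observation: This trace re-runs the system from the modified initial state.

Derivation:
t=0: [199, 324, 761, 149, 913, 477, 397, 271]
t=1: [659, 781, 701, 452, 120, 267, 807, 756]
t=2: [586, 689, 540, 238, 428, 694, 778, 691]
t=3: [436, 489, 390, 502, 243, 522, 694, 571]
t=4: [129, 289, 712, 409, 527, 370, 484, 333]
t=5: [575, 694, 543, 153, 324, 692, 408, 677]
t=6: [418, 493, 368, 522, 742, 528, 195, 425]
t=7: [58, 281, 691, 427, 534, 378, 440, 132]
t=8: [411, 653, 519, 172, 342, 691, 285, 371]
t=9: [251, 375, 328, 545, 772, 659, 763, 755]
t=10: [740, 889, 773, 455, 625, 585, 683, 706]
t=11: [713, 884, 673, 267, 375, 411, 536, 610]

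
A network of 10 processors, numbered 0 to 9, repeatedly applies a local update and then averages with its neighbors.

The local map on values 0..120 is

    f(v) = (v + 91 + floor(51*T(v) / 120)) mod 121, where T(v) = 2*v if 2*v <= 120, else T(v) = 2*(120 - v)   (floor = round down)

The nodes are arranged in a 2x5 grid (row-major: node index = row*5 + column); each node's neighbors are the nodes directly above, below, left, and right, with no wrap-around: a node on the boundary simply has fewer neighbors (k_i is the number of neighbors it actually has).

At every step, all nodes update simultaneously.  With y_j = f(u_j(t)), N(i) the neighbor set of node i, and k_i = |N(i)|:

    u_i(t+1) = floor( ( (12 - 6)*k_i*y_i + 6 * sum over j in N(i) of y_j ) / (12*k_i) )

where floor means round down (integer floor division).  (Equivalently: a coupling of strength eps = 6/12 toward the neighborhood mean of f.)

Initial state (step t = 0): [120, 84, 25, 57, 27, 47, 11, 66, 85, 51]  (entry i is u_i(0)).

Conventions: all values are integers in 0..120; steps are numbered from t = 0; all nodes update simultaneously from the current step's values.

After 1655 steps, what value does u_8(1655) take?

Simulating step by step:
t=0: [120, 84, 25, 57, 27, 47, 11, 66, 85, 51]
t=1: [80, 78, 48, 57, 44, 78, 92, 75, 78, 57]
t=2: [83, 79, 69, 69, 63, 83, 84, 79, 80, 71]
t=3: [83, 83, 82, 82, 81, 84, 83, 83, 83, 82]
t=4: [84, 84, 84, 84, 84, 84, 84, 84, 84, 84]
t=5: [84, 84, 84, 84, 84, 84, 84, 84, 84, 84]

Answer: u_8(1655) = 84
Key observation: The state at step 4, [84, 84, 84, 84, 84, 84, 84, 84, 84, 84], reappears at step 5: the system is in a cycle of period 1 from step 4 on.  Therefore the state at step 1655 equals the state at step 4 + ((1655 - 4) mod 1) = 4, which is [84, 84, 84, 84, 84, 84, 84, 84, 84, 84].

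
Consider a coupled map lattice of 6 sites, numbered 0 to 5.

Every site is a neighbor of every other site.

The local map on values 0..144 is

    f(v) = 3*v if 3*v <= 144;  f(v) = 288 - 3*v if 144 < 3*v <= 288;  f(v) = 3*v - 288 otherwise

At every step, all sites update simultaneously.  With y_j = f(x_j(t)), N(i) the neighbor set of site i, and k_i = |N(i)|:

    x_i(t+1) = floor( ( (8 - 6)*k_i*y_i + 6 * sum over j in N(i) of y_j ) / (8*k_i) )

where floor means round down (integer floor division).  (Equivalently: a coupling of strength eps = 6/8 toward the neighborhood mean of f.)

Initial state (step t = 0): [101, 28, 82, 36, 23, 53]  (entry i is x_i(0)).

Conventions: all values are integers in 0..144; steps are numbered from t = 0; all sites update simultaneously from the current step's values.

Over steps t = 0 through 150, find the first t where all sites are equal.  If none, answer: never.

Answer: never
Key observation: The state at step 9 reappears at step 14 — the system is in a cycle of period 5 from step 9 on.  No step 0..14 is synchronized, and the cycle repeats forever, so no step up to 150 (or ever) has all sites equal.

Derivation:
t=0: [101, 28, 82, 36, 23, 53]  (not all equal)
t=1: [68, 75, 71, 77, 73, 79]  (not all equal)
t=2: [68, 66, 67, 65, 66, 64]  (not all equal)
t=3: [89, 90, 89, 90, 90, 90]  (not all equal)
t=4: [19, 18, 19, 18, 18, 18]  (not all equal)
t=5: [55, 54, 55, 54, 54, 54]  (not all equal)
t=6: [124, 125, 124, 125, 125, 125]  (not all equal)
t=7: [85, 86, 85, 86, 86, 86]  (not all equal)
t=8: [31, 30, 31, 30, 30, 30]  (not all equal)
t=9: [91, 90, 91, 90, 90, 90]  (not all equal)
t=10: [16, 17, 16, 17, 17, 17]  (not all equal)
t=11: [49, 50, 49, 50, 50, 50]  (not all equal)
t=12: [139, 138, 139, 138, 138, 138]  (not all equal)
t=13: [127, 126, 127, 126, 126, 126]  (not all equal)
t=14: [91, 90, 91, 90, 90, 90]  (not all equal)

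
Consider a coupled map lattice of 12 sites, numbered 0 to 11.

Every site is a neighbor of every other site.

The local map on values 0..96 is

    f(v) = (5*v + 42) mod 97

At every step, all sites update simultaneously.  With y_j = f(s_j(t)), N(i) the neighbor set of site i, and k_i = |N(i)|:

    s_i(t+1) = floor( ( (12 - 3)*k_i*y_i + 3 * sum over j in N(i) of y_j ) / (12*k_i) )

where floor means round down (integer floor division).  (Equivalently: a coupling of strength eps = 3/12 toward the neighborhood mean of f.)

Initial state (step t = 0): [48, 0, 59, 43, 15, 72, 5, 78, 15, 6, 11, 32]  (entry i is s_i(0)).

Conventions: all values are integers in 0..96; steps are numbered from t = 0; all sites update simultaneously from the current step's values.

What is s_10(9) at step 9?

Simulating step by step:
t=0: [48, 0, 59, 43, 15, 72, 5, 78, 15, 6, 11, 32]
t=1: [75, 41, 44, 56, 25, 21, 59, 43, 25, 63, 11, 16]
t=2: [34, 51, 62, 35, 63, 49, 46, 58, 63, 60, 12, 31]
t=3: [24, 15, 55, 28, 59, 79, 68, 41, 59, 48, 15, 13]
t=4: [60, 28, 32, 75, 47, 49, 79, 52, 47, 77, 28, 20]
t=5: [52, 76, 20, 36, 75, 82, 50, 23, 75, 43, 76, 47]
t=6: [18, 35, 43, 31, 32, 57, 11, 54, 32, 56, 35, 71]
t=7: [31, 22, 51, 8, 11, 32, 5, 21, 11, 28, 22, 12]
t=8: [11, 49, 13, 69, 9, 15, 58, 45, 9, 71, 49, 13]
t=9: [14, 81, 21, 83, 77, 28, 43, 67, 77, 20, 81, 21]

Answer: s_10(9) = 81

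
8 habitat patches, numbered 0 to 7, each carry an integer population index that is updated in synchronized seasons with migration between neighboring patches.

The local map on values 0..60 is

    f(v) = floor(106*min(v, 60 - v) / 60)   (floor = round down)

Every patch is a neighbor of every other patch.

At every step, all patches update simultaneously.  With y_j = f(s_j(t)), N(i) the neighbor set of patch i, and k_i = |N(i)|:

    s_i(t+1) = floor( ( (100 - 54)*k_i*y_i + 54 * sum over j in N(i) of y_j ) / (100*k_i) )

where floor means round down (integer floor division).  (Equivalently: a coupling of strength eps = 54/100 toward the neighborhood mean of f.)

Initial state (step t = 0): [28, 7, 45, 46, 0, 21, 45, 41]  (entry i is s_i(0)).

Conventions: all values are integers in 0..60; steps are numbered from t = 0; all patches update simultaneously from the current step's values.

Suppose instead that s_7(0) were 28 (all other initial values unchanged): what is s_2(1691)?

Simulating step by step:
t=0: [28, 7, 45, 46, 0, 21, 45, 28]
t=1: [35, 21, 27, 26, 17, 31, 27, 35]
t=2: [43, 40, 44, 43, 38, 46, 44, 43]
t=3: [30, 32, 29, 30, 33, 27, 29, 30]
t=4: [51, 49, 50, 51, 49, 49, 50, 51]
t=5: [16, 17, 17, 16, 17, 17, 17, 16]
t=6: [28, 29, 29, 28, 29, 29, 29, 28]
t=7: [49, 50, 50, 49, 50, 50, 50, 49]
t=8: [18, 17, 17, 18, 17, 17, 17, 18]
t=9: [30, 30, 30, 30, 30, 30, 30, 30]
t=10: [53, 53, 53, 53, 53, 53, 53, 53]
t=11: [12, 12, 12, 12, 12, 12, 12, 12]
t=12: [21, 21, 21, 21, 21, 21, 21, 21]
t=13: [37, 37, 37, 37, 37, 37, 37, 37]
t=14: [40, 40, 40, 40, 40, 40, 40, 40]
t=15: [35, 35, 35, 35, 35, 35, 35, 35]
t=16: [44, 44, 44, 44, 44, 44, 44, 44]
t=17: [28, 28, 28, 28, 28, 28, 28, 28]
t=18: [49, 49, 49, 49, 49, 49, 49, 49]
t=19: [19, 19, 19, 19, 19, 19, 19, 19]
t=20: [33, 33, 33, 33, 33, 33, 33, 33]
t=21: [47, 47, 47, 47, 47, 47, 47, 47]
t=22: [22, 22, 22, 22, 22, 22, 22, 22]
t=23: [38, 38, 38, 38, 38, 38, 38, 38]
t=24: [38, 38, 38, 38, 38, 38, 38, 38]

Answer: s_2(1691) = 38
Key observation: The state at step 23, [38, 38, 38, 38, 38, 38, 38, 38], reappears at step 24: the system is in a cycle of period 1 from step 23 on.  Therefore the state at step 1691 equals the state at step 23 + ((1691 - 23) mod 1) = 23, which is [38, 38, 38, 38, 38, 38, 38, 38].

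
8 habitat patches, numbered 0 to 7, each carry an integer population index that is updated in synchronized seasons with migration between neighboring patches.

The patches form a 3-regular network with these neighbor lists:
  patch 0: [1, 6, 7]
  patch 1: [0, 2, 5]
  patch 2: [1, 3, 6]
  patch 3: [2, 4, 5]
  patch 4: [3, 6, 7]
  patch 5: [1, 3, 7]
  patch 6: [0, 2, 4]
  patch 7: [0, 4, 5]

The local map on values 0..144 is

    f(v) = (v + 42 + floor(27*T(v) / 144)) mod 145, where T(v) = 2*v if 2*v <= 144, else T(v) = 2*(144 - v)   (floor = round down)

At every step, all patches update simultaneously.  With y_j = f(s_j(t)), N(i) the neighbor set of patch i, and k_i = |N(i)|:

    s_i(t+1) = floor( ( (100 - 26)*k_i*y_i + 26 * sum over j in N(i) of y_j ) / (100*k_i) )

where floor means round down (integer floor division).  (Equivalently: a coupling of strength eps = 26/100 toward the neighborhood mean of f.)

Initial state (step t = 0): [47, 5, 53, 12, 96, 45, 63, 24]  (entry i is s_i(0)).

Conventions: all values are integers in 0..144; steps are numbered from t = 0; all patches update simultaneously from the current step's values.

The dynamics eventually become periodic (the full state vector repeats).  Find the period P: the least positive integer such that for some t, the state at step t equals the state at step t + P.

Simulating step by step:
t=0: [47, 5, 53, 12, 96, 45, 63, 24]
t=1: [100, 63, 104, 62, 30, 91, 114, 74]
t=2: [34, 97, 35, 103, 86, 39, 25, 114]
t=3: [74, 31, 75, 27, 12, 74, 72, 32]
t=4: [132, 99, 131, 88, 69, 126, 133, 93]
t=5: [29, 17, 28, 21, 104, 23, 42, 23]
t=6: [80, 68, 79, 66, 32, 72, 88, 68]
t=7: [24, 112, 23, 117, 87, 139, 11, 119]
t=8: [64, 31, 62, 27, 12, 33, 55, 28]
t=9: [120, 91, 118, 82, 66, 85, 113, 83]
t=10: [21, 9, 20, 15, 99, 3, 31, 15]
t=11: [69, 55, 68, 56, 26, 49, 75, 56]
t=12: [133, 119, 132, 115, 89, 111, 135, 115]
t=13: [32, 26, 31, 21, 11, 20, 32, 21]
t=14: [83, 77, 82, 70, 61, 69, 83, 70]
t=15: [26, 118, 26, 124, 116, 137, 12, 124]
t=16: [66, 34, 66, 32, 26, 33, 58, 32]
t=17: [123, 95, 123, 89, 82, 86, 119, 89]
t=18: [23, 12, 23, 7, 4, 4, 23, 7]
t=19: [69, 59, 69, 52, 49, 48, 70, 52]
t=20: [133, 123, 133, 114, 112, 110, 135, 114]
t=21: [32, 27, 32, 22, 22, 20, 33, 22]
t=22: [84, 79, 84, 72, 73, 70, 85, 72]
t=23: [14, 12, 14, 128, 129, 126, 15, 128]
t=24: [58, 56, 58, 33, 33, 31, 59, 33]
t=25: [118, 116, 118, 89, 90, 87, 119, 89]
t=26: [22, 21, 22, 7, 8, 6, 23, 7]
t=27: [70, 68, 70, 52, 54, 51, 71, 52]
t=28: [135, 133, 135, 115, 117, 114, 136, 115]
t=29: [33, 33, 33, 23, 24, 23, 34, 23]
t=30: [85, 85, 85, 74, 75, 74, 86, 74]
t=31: [15, 15, 15, 130, 130, 130, 15, 130]
t=32: [59, 59, 59, 34, 34, 34, 59, 34]
t=33: [119, 119, 119, 91, 91, 91, 119, 91]
t=34: [23, 23, 23, 8, 8, 8, 23, 8]
t=35: [71, 71, 71, 54, 54, 54, 71, 54]
t=36: [137, 137, 137, 117, 117, 117, 137, 117]
t=37: [34, 34, 34, 25, 25, 25, 34, 25]
t=38: [86, 86, 86, 77, 77, 77, 86, 77]
t=39: [16, 16, 16, 131, 131, 131, 16, 131]
t=40: [61, 61, 61, 34, 34, 34, 61, 34]
t=41: [121, 121, 121, 91, 91, 91, 121, 91]
t=42: [24, 24, 24, 8, 8, 8, 24, 8]
t=43: [73, 73, 73, 54, 54, 54, 73, 54]
t=44: [138, 138, 138, 118, 118, 118, 138, 118]
t=45: [35, 35, 35, 25, 25, 25, 35, 25]
t=46: [88, 88, 88, 77, 77, 77, 88, 77]
t=47: [17, 17, 17, 132, 132, 132, 17, 132]
t=48: [62, 62, 62, 35, 35, 35, 62, 35]
t=49: [123, 123, 123, 93, 93, 93, 123, 93]
t=50: [25, 25, 25, 10, 10, 10, 25, 10]
t=51: [74, 74, 74, 56, 56, 56, 74, 56]
t=52: [140, 140, 140, 120, 120, 120, 140, 120]
t=53: [36, 36, 36, 27, 27, 27, 36, 27]
t=54: [89, 89, 89, 80, 80, 80, 89, 80]
t=55: [5, 5, 5, 1, 1, 1, 5, 1]
t=56: [47, 47, 47, 43, 43, 43, 47, 43]
t=57: [105, 105, 105, 101, 101, 101, 105, 101]
t=58: [15, 15, 15, 14, 14, 14, 15, 14]
t=59: [61, 61, 61, 61, 61, 61, 61, 61]
t=60: [125, 125, 125, 125, 125, 125, 125, 125]
t=61: [29, 29, 29, 29, 29, 29, 29, 29]
t=62: [81, 81, 81, 81, 81, 81, 81, 81]
t=63: [1, 1, 1, 1, 1, 1, 1, 1]
t=64: [43, 43, 43, 43, 43, 43, 43, 43]
t=65: [101, 101, 101, 101, 101, 101, 101, 101]
t=66: [14, 14, 14, 14, 14, 14, 14, 14]
t=67: [61, 61, 61, 61, 61, 61, 61, 61]

Answer: 8
Key observation: The state at step 59, [61, 61, 61, 61, 61, 61, 61, 61], reappears at step 67 — and no state repeats earlier — so the cycle the system enters has period 8.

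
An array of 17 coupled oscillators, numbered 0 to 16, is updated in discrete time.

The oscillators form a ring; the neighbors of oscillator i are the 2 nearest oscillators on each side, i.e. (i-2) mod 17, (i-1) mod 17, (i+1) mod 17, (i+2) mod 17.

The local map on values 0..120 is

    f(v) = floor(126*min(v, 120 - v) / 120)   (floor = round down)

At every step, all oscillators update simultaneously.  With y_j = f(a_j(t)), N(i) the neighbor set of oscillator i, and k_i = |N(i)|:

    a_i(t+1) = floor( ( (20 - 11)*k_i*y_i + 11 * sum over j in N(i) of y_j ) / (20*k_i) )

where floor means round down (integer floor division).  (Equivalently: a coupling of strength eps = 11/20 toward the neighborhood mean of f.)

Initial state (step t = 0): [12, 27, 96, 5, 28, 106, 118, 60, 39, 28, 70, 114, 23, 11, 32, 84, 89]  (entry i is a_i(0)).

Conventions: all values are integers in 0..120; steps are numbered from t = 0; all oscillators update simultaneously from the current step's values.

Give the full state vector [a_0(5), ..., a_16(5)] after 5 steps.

Answer: [25, 24, 23, 22, 23, 25, 28, 31, 32, 33, 32, 30, 28, 27, 27, 26, 26]

Derivation:
t=0: [12, 27, 96, 5, 28, 106, 118, 60, 39, 28, 70, 114, 23, 11, 32, 84, 89]
t=1: [22, 22, 21, 15, 19, 19, 20, 40, 38, 35, 37, 18, 24, 18, 29, 28, 29]
t=2: [24, 22, 20, 18, 19, 21, 25, 34, 36, 35, 33, 24, 25, 22, 27, 26, 27]
t=3: [24, 23, 21, 19, 20, 23, 27, 32, 34, 34, 32, 27, 26, 24, 26, 26, 26]
t=4: [25, 23, 22, 21, 22, 24, 28, 31, 33, 33, 32, 29, 27, 26, 26, 26, 26]
t=5: [25, 24, 23, 22, 23, 25, 28, 31, 32, 33, 32, 30, 28, 27, 27, 26, 26]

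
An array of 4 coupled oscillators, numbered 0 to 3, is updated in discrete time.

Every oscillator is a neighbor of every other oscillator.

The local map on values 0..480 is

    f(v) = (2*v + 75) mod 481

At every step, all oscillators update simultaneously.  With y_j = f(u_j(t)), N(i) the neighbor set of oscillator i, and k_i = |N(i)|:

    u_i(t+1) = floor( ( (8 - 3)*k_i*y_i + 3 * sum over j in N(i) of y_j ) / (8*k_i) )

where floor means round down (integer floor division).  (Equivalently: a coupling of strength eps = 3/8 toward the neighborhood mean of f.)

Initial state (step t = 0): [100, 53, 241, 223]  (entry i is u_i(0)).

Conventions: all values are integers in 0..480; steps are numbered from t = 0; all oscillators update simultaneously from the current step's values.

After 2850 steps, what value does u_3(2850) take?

Simulating step by step:
t=0: [100, 53, 241, 223]
t=1: [209, 162, 109, 91]
t=2: [126, 319, 266, 248]
t=3: [260, 212, 159, 141]
t=4: [167, 119, 306, 288]
t=5: [341, 293, 240, 222]
t=6: [209, 161, 108, 90]
t=7: [125, 317, 264, 246]
t=8: [257, 209, 156, 138]
t=9: [161, 113, 300, 282]
t=10: [329, 281, 228, 210]
t=11: [185, 137, 84, 66]
t=12: [378, 330, 277, 259]
t=13: [283, 235, 182, 164]
t=14: [213, 165, 352, 334]
t=15: [133, 325, 272, 254]
t=16: [273, 225, 172, 154]
t=17: [193, 145, 332, 314]
t=18: [393, 345, 292, 274]
t=19: [313, 265, 212, 194]
t=20: [213, 165, 112, 334]
t=21: [133, 325, 272, 254]

Answer: u_3(2850) = 274
Key observation: The state at step 15, [133, 325, 272, 254], reappears at step 21: the system is in a cycle of period 6 from step 15 on.  Therefore the state at step 2850 equals the state at step 15 + ((2850 - 15) mod 6) = 18, which is [393, 345, 292, 274].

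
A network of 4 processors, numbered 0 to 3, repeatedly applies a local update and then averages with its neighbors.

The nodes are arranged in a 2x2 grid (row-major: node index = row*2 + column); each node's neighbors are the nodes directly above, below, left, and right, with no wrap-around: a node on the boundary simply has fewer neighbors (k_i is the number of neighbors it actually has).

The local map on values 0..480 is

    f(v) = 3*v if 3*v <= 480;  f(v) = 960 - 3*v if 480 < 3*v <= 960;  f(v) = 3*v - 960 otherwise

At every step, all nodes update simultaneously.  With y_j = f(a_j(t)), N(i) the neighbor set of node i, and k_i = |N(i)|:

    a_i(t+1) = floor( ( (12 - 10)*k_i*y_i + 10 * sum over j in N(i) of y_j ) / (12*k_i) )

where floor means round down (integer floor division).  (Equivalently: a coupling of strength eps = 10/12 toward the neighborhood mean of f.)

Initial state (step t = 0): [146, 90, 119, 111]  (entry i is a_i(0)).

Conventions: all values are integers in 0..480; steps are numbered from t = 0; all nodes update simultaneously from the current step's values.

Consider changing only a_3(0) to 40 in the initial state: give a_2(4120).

Answer: a_2(4120) = 416
Key observation: The state at step 17, [320, 448, 448, 320], reappears at step 21: the system is in a cycle of period 4 from step 17 on.  Therefore the state at step 4120 equals the state at step 17 + ((4120 - 17) mod 4) = 20, which is [160, 416, 416, 160].

Derivation:
t=0: [146, 90, 119, 40]
t=1: [334, 277, 292, 281]
t=2: [95, 87, 80, 108]
t=3: [256, 297, 293, 262]
t=4: [94, 164, 166, 91]
t=5: [434, 309, 308, 433]
t=6: [85, 289, 289, 85]
t=7: [120, 228, 228, 120]
t=8: [290, 346, 346, 290]
t=9: [80, 88, 88, 80]
t=10: [260, 244, 244, 260]
t=11: [220, 188, 188, 220]
t=12: [380, 316, 316, 380]
t=13: [40, 152, 152, 40]
t=14: [400, 176, 176, 400]
t=15: [400, 272, 272, 400]
t=16: [160, 224, 224, 160]
t=17: [320, 448, 448, 320]
t=18: [320, 64, 64, 320]
t=19: [160, 32, 32, 160]
t=20: [160, 416, 416, 160]
t=21: [320, 448, 448, 320]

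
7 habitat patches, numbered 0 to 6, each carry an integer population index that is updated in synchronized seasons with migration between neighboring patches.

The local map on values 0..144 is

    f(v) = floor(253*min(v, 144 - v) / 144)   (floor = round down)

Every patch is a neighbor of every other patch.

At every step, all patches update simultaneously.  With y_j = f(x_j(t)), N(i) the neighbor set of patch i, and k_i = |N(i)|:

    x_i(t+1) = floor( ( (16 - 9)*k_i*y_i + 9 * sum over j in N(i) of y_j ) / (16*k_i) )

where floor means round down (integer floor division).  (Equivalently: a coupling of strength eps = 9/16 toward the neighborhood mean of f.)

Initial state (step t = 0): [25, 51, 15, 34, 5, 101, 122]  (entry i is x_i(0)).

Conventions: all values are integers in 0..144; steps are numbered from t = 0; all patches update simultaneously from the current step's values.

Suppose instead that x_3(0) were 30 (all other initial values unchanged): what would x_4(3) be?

Simulating step by step:
t=0: [25, 51, 15, 30, 5, 101, 122]
t=1: [45, 61, 39, 48, 33, 56, 44]
t=2: [80, 90, 76, 82, 73, 87, 79]
t=3: [110, 104, 113, 109, 114, 106, 111]

Answer: x_4(3) = 114
Key observation: This trace re-runs the system from the modified initial state.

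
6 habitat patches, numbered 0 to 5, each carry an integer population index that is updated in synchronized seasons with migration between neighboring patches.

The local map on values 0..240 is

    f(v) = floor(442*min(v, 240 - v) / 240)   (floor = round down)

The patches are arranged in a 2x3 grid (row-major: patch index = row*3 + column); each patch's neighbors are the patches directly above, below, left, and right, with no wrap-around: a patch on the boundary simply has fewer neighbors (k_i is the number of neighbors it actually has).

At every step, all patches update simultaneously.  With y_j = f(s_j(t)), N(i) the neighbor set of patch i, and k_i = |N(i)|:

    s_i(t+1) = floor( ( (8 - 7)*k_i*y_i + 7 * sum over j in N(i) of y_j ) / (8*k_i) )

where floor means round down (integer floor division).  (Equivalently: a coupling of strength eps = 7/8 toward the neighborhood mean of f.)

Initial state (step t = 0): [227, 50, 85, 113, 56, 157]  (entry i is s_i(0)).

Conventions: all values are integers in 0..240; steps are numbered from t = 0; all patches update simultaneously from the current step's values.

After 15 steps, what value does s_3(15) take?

Simulating step by step:
t=0: [227, 50, 85, 113, 56, 157]
t=1: [134, 93, 126, 81, 144, 132]
t=2: [164, 190, 187, 180, 173, 193]
t=3: [105, 116, 90, 128, 99, 107]
t=4: [207, 184, 200, 189, 202, 176]
t=5: [93, 71, 105, 68, 99, 76]
t=6: [132, 175, 141, 170, 137, 181]
t=7: [132, 180, 122, 185, 127, 175]
t=8: [117, 195, 127, 190, 122, 200]
t=9: [103, 196, 93, 200, 99, 195]
t=10: [91, 168, 92, 171, 91, 164]
t=11: [134, 163, 139, 162, 136, 164]
t=12: [148, 184, 145, 186, 147, 182]
t=13: [109, 162, 113, 161, 111, 164]
t=14: [151, 196, 149, 194, 150, 197]
t=15: [92, 154, 90, 154, 91, 155]

Answer: s_3(15) = 154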